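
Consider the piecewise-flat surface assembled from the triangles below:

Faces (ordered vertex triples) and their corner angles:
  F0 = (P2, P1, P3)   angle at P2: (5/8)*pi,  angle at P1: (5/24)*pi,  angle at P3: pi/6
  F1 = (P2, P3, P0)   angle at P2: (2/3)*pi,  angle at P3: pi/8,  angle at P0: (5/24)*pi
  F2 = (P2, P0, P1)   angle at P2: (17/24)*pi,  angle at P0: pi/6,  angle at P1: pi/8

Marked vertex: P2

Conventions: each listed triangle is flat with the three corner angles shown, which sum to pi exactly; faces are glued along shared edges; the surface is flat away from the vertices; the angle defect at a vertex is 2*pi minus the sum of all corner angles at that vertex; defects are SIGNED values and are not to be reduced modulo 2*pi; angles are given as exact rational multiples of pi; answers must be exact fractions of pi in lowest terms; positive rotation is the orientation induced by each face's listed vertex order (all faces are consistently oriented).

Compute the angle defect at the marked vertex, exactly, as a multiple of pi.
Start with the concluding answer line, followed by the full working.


Answer: defect(P2) = 0

Sum of corner angles at P2: 2*pi
defect = 2*pi - 2*pi


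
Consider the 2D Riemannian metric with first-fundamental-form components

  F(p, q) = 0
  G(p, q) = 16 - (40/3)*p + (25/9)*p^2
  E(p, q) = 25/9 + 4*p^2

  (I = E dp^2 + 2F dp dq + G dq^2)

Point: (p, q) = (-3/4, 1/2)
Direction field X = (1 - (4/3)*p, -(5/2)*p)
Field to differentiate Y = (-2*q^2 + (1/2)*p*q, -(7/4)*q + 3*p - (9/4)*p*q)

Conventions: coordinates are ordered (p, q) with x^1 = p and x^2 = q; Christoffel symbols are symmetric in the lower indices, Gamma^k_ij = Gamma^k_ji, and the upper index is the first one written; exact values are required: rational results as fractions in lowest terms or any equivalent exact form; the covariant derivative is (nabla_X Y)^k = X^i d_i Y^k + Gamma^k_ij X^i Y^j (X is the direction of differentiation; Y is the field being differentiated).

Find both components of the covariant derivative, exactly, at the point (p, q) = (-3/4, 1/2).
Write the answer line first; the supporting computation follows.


Answer: (nabla_X Y)^p = -490081/46336, (nabla_X Y)^q = 6325/1152

E = 181/36, F = 0, G = 441/16 at the point
E_p = -6, E_q = 0, F_p = 0, F_q = 0, G_p = -35/2, G_q = 0
EG - F^2 = 8869/64;  g^inv = (64/8869) * [[441/16, 0], [0, 181/36]]
first-kind symbols [ij,l] = (1/2)(d_i g_jl + d_j g_il - d_l g_ij): [pp,p] = E_p/2 = -3, [pp,q] = F_p - E_q/2 = 0, [pq,p] = E_q/2 = 0, [pq,q] = G_p/2 = -35/4, [qq,p] = F_q - G_p/2 = 35/4, [qq,q] = G_q/2 = 0
Gamma^p_ij = (G*[ij,p] - F*[ij,q])/(EG - F^2), Gamma^q_ij = (E*[ij,q] - F*[ij,p])/(EG - F^2)
Gamma_ppp = -108/181, Gamma_ppq = 0, Gamma_pqq = 315/181, Gamma_qpp = 0, Gamma_qpq = -20/63, Gamma_qqq = 0
X = (2, 15/8), Y = (-11/16, -73/32) at the point


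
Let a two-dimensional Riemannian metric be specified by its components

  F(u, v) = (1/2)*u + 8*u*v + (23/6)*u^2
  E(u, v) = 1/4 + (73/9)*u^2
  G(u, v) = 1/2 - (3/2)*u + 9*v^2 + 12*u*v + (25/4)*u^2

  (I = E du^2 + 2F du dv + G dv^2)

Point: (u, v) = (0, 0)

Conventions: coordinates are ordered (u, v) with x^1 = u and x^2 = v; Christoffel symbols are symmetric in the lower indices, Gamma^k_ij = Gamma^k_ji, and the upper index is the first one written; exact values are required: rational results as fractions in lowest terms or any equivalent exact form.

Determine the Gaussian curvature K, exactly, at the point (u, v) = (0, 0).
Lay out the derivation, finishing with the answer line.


E = 1/4, F = 0, G = 1/2, EG - F^2 = 1/8 at the point
E_u = 0, E_v = 0, F_u = 1/2, F_v = 0, G_u = -3/2, G_v = 0
E_vv = 0, F_uv = 8, G_uu = 25/2
By Brioschi, K is (det M1 - det M2) divided by (EG - F^2) squared.
M1 = [[-E_vv/2 + F_uv - G_uu/2, E_u/2, F_u - E_v/2], [F_v - G_u/2, E, F], [G_v/2, F, G]] = [[7/4, 0, 1/2], [3/4, 1/4, 0], [0, 0, 1/2]]; det M1 = 7/32
M2 = [[0, E_v/2, G_u/2], [E_v/2, E, F], [G_u/2, F, G]] = [[0, 0, -3/4], [0, 1/4, 0], [-3/4, 0, 1/2]]; det M2 = -9/64
det M1 - det M2 = 23/64; K = 23/64 / (1/8)^2 = 23

Answer: K = 23


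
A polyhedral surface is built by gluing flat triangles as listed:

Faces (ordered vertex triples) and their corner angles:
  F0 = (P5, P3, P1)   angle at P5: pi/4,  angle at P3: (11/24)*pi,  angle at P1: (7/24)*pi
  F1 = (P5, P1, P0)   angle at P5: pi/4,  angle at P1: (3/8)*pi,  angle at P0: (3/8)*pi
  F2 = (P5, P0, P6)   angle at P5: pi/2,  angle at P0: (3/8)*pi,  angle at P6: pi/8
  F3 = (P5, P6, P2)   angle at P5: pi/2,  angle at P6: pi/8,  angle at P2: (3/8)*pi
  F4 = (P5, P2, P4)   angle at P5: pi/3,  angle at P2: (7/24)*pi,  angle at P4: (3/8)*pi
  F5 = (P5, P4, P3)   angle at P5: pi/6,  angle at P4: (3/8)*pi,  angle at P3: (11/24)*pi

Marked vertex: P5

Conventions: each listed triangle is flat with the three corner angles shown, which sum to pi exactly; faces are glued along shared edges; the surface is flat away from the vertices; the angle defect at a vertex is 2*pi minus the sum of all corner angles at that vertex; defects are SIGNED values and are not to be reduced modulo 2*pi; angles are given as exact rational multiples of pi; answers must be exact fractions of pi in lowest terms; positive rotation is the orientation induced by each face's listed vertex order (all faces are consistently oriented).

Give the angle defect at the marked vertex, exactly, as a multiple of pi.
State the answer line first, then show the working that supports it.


Answer: defect(P5) = 0

Sum of corner angles at P5: 2*pi
defect = 2*pi - 2*pi


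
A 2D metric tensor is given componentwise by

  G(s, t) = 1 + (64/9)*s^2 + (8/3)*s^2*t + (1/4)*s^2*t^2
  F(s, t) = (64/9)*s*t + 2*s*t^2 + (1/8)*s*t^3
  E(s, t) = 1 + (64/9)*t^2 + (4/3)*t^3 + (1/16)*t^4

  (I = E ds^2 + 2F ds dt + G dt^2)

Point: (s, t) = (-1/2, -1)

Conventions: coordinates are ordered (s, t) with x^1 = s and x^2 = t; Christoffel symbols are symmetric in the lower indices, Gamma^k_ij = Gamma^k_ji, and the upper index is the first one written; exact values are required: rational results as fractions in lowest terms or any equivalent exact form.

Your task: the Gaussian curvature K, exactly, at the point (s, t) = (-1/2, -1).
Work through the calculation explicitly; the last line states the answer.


E = 985/144, F = 377/144, G = 313/144, EG - F^2 = 577/72 at the point
E_s = 0, E_t = -377/36, F_s = -377/72, F_t = -251/144, G_s = -169/36, G_t = 13/24
E_tt = 251/36, F_st = 251/72, G_ss = 169/18
Brioschi: K = (det M1 - det M2) / (EG - F^2)^2 with the standard first/second-derivative matrices M1, M2.
M1 = [[-E_tt/2 + F_st - G_ss/2, E_s/2, F_s - E_t/2], [F_t - G_s/2, E, F], [G_t/2, F, G]] = [[-169/36, 0, 0], [29/48, 985/144, 377/144], [13/48, 377/144, 313/144]]; det M1 = -97513/2592
M2 = [[0, E_t/2, G_s/2], [E_t/2, E, F], [G_s/2, F, G]] = [[0, -377/72, -169/72], [-377/72, 985/144, 377/144], [-169/72, 377/144, 313/144]]; det M2 = -85345/2592
det M1 - det M2 = -169/36; K = -169/36 / (577/72)^2 = -24336/332929

Answer: K = -24336/332929


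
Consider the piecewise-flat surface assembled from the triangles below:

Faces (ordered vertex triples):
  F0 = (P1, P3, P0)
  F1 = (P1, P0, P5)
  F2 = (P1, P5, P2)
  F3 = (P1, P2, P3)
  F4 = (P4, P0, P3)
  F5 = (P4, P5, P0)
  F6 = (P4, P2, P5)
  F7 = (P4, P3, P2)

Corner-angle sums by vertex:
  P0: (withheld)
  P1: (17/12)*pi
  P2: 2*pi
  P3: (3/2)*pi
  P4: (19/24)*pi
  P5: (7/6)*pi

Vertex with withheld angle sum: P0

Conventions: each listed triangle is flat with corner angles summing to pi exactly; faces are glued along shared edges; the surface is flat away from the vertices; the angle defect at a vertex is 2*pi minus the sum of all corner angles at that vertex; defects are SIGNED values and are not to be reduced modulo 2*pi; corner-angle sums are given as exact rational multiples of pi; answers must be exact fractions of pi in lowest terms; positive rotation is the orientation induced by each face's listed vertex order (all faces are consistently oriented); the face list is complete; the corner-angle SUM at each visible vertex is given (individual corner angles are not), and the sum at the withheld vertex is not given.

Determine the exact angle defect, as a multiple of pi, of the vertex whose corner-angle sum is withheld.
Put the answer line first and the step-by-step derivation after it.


Answer: defect(P0) = (7/8)*pi

V = 6, E = 12, F = 8; chi = V - E + F = 2
Gauss-Bonnet: total defect = 2*pi*chi = 4*pi; visible defects sum to (25/8)*pi


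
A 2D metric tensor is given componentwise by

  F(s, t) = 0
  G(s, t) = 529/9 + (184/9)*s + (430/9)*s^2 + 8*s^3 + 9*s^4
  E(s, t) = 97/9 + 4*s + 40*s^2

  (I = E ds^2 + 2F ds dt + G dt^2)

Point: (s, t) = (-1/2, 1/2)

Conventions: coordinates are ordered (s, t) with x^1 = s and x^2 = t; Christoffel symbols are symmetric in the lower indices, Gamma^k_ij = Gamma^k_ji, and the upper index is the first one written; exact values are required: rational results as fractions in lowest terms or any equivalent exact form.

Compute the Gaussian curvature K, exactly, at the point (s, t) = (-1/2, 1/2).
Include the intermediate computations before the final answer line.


E = 169/9, F = 0, G = 961/16, EG - F^2 = 162409/144 at the point
E_s = -36, E_t = 0, F_s = 0, F_t = 0, G_s = -155/6, G_t = 0
E_tt = 0, F_st = 0, G_ss = 887/9
Evaluate Brioschi's two determinant matrices M1, M2 and divide by (EG - F^2)^2.
M1 = [[-E_tt/2 + F_st - G_ss/2, E_s/2, F_s - E_t/2], [F_t - G_s/2, E, F], [G_t/2, F, G]] = [[-887/18, -18, 0], [155/12, 169/9, 0], [0, 0, 961/16]]; det M1 = -53930359/1296
M2 = [[0, E_t/2, G_s/2], [E_t/2, E, F], [G_s/2, F, G]] = [[0, 0, -155/12], [0, 169/9, 0], [-155/12, 0, 961/16]]; det M2 = -4060225/1296
det M1 - det M2 = -923521/24; K = -923521/24 / (162409/144)^2 = -864/28561

Answer: K = -864/28561


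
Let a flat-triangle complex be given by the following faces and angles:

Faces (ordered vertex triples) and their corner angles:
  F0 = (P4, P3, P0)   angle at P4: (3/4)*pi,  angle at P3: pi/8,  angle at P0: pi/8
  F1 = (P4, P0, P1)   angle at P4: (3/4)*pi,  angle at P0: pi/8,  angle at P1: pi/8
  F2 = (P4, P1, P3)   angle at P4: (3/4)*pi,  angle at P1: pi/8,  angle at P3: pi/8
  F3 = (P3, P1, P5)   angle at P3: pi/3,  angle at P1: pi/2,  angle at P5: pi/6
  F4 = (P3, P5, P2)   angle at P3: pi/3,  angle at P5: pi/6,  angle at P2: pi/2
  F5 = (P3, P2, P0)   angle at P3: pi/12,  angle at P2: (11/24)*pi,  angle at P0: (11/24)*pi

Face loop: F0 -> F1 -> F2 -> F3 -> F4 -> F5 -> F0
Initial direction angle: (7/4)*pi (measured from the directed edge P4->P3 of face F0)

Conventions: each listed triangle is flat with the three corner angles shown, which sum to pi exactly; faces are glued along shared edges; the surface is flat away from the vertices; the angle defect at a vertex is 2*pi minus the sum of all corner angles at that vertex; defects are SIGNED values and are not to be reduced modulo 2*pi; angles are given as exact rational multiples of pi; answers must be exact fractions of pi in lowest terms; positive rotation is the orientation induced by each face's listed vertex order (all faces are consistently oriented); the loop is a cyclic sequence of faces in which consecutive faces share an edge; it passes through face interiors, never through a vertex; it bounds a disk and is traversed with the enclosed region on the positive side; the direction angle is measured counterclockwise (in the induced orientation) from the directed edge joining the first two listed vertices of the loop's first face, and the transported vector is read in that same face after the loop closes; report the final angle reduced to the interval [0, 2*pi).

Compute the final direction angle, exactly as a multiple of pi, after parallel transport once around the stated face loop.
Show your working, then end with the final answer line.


enclosed vertex P3: corner angles sum to pi, defect = 2*pi - pi = pi
enclosed vertex P4: corner angles sum to (9/4)*pi, defect = 2*pi - (9/4)*pi = -pi/4
by Gauss-Bonnet the loop rotates the vector by the enclosed defect sum (positive orientation, mod 2*pi)
final angle = (7/4)*pi + (3/4)*pi = pi/2 (mod 2*pi)

Answer: final direction angle = pi/2


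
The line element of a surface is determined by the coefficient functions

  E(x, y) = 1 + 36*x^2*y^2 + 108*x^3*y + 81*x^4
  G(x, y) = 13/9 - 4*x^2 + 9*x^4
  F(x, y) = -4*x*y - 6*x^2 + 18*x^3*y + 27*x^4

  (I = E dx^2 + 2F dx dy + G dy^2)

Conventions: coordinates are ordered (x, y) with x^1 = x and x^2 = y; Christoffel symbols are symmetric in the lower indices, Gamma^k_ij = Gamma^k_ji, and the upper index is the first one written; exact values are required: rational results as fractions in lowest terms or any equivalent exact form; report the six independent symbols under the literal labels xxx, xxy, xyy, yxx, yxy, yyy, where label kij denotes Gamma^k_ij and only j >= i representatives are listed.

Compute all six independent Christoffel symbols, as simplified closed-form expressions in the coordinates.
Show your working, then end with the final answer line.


E = 1 + 36*x^2*y^2 + 108*x^3*y + 81*x^4; F = -4*x*y - 6*x^2 + 18*x^3*y + 27*x^4; G = 13/9 - 4*x^2 + 9*x^4
Gamma^k_ij = (1/2) g^{kl} (d_i g_jl + d_j g_il - d_l g_ij), with g^inv = (1/(EG-F^2)) [[G, -F], [-F, E]]
first partials: E_x = 72*x*y^2 + 324*x^2*y + 324*x^3, E_y = 72*x^2*y + 108*x^3, F_x = -4*y - 12*x + 54*x^2*y + 108*x^3, F_y = -4*x + 18*x^3, G_x = -8*x + 36*x^3, G_y = 0
D = EG - F^2 = 13/9 - 4*x^2 + 36*x^2*y^2 + 108*x^3*y + 90*x^4
expanded: Gamma^x_xx = (G E_x - 2F F_x + F E_y)/(2D), Gamma^x_xy = (G E_y - F G_x)/(2D), Gamma^x_yy = (2G F_y - G G_x - F G_y)/(2D), Gamma^y_xx = (2E F_x - E E_y - F E_x)/(2D), Gamma^y_xy = (E G_x - F E_y)/(2D), Gamma^y_yy = (E G_y - 2F F_y + F G_x)/(2D); substitute and cancel common factors

Answer: Gamma_xxx = (1458*x^3 + 1458*x^2*y + 324*x*y^2)/(810*x^4 + 972*x^3*y + 324*x^2*y^2 - 36*x^2 + 13), Gamma_xxy = (486*x^3 + 324*x^2*y)/(810*x^4 + 972*x^3*y + 324*x^2*y^2 - 36*x^2 + 13), Gamma_xyy = 0, Gamma_yxx = (486*x^3 + 162*x^2*y - 108*x - 36*y)/(810*x^4 + 972*x^3*y + 324*x^2*y^2 - 36*x^2 + 13), Gamma_yxy = (162*x^3 - 36*x)/(810*x^4 + 972*x^3*y + 324*x^2*y^2 - 36*x^2 + 13), Gamma_yyy = 0


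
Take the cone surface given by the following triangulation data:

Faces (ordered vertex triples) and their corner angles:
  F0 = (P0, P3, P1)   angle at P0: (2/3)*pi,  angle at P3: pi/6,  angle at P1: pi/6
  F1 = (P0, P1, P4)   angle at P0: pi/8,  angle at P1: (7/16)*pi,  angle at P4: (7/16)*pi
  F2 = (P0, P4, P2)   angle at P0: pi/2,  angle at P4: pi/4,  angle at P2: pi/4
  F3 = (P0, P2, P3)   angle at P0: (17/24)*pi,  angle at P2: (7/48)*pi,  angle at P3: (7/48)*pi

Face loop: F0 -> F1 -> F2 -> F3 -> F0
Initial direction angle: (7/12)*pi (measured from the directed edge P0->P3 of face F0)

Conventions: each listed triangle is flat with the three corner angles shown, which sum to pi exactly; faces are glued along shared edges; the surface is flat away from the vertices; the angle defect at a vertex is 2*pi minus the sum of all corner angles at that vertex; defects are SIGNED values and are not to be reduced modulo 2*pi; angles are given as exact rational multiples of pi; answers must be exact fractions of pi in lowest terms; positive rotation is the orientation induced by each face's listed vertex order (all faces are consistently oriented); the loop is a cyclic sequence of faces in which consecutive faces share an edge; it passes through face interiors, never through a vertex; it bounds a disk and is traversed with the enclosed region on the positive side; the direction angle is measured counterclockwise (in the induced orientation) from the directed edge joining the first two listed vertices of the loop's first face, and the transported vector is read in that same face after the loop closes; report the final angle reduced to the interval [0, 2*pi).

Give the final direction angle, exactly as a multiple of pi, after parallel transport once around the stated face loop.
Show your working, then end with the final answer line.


enclosed vertex P0: corner angles sum to 2*pi, defect = 2*pi - 2*pi = 0
by Gauss-Bonnet the loop rotates the vector by the enclosed defect sum (positive orientation, mod 2*pi)
final angle = (7/12)*pi + 0 = (7/12)*pi (mod 2*pi)

Answer: final direction angle = (7/12)*pi


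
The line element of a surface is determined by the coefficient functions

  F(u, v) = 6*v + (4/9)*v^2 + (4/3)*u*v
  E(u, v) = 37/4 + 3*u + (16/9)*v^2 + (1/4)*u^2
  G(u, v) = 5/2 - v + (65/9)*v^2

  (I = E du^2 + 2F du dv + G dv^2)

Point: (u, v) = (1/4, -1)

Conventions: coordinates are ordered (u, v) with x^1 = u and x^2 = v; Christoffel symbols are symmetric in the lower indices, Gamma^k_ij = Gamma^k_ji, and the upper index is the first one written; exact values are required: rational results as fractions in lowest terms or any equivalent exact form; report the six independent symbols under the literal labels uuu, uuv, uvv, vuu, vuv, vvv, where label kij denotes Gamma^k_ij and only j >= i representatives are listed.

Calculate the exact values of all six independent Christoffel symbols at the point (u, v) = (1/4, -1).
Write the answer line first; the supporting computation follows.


Answer: Gamma_uuu = 200836/951497, Gamma_uuv = -197632/951497, Gamma_uvv = 133760/951497, Gamma_vuu = 149744/951497, Gamma_vuv = -108544/951497, Gamma_vvv = -611811/951497

E = 6793/576, F = -53/9, G = 193/18 at the point
E_u = 25/8, E_v = -32/9, F_u = -4/3, F_v = 49/9, G_u = 0, G_v = -139/9
EG - F^2 = 951497/10368;  g^inv = (10368/951497) * [[193/18, 53/9], [53/9, 6793/576]]
first-kind symbols [ij,l] = (1/2)(d_i g_jl + d_j g_il - d_l g_ij): [uu,u] = E_u/2 = 25/16, [uu,v] = F_u - E_v/2 = 4/9, [uv,u] = E_v/2 = -16/9, [uv,v] = G_u/2 = 0, [vv,u] = F_v - G_u/2 = 49/9, [vv,v] = G_v/2 = -139/18
Gamma^u_ij = (G*[ij,u] - F*[ij,v])/(EG - F^2), Gamma^v_ij = (E*[ij,v] - F*[ij,u])/(EG - F^2)


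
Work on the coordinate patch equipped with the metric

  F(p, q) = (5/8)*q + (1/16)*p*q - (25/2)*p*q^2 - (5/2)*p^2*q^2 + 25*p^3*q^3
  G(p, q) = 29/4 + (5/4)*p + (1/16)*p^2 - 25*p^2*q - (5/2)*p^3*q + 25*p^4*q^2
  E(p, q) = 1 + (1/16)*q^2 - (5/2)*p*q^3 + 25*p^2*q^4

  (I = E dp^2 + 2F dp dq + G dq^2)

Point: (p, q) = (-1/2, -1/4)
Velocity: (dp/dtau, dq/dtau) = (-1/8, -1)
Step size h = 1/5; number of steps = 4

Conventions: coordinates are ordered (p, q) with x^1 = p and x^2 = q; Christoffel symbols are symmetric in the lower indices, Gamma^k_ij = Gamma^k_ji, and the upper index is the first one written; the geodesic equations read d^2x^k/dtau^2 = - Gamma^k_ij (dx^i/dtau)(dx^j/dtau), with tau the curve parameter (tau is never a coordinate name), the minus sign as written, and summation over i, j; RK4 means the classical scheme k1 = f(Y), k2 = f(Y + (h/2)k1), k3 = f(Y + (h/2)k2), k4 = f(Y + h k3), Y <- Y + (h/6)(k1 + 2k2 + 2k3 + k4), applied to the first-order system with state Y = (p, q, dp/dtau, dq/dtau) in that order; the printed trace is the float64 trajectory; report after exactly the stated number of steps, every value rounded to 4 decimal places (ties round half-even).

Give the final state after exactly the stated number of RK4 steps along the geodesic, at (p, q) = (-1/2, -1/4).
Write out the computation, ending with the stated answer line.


f(Y) = (dp/dtau, dq/dtau, -Gamma^p_ij Y'^i Y'^j, -Gamma^q_ij Y'^i Y'^j) with the Gammas evaluated at the stage position; h = 0.200000; intermediate values shown to 6 dp
step 0: p = -0.5000, q = -0.2500, dp/dtau = -0.1250, dq/dtau = -1.0000
step 1:
  k1: at (p, q) = (-0.500000, -0.250000), (dp/dtau, dq/dtau) = (-0.125000, -1.000000); Gamma_ppp = -0.003559, Gamma_ppq = -0.011389, Gamma_pqq = -0.014237, Gamma_qpp = -0.102029, Gamma_qpq = -0.326492, Gamma_qqq = -0.408115; k1 = (-0.125000, -1.000000, 0.017139, 0.491332)
  k2: at (p, q) = (-0.512500, -0.350000), (dp/dtau, dq/dtau) = (-0.123286, -0.950867); Gamma_ppp = -0.015291, Gamma_ppq = -0.038540, Gamma_pqq = -0.032787, Gamma_qpp = -0.191239, Gamma_qpq = -0.482001, Gamma_qqq = -0.410042; k2 = (-0.123286, -0.950867, 0.038912, 0.486654)
  k3: at (p, q) = (-0.512329, -0.345087), (dp/dtau, dq/dtau) = (-0.121109, -0.951335); Gamma_ppp = -0.014430, Gamma_ppq = -0.036788, Gamma_pqq = -0.031806, Gamma_qpp = -0.186317, Gamma_qpq = -0.474997, Gamma_qqq = -0.410670; k3 = (-0.121109, -0.951335, 0.037475, 0.483858)
  k4: at (p, q) = (-0.524222, -0.440267), (dp/dtau, dq/dtau) = (-0.117505, -0.903228); Gamma_ppp = -0.038563, Gamma_ppq = -0.081887, Gamma_pqq = -0.054673, Gamma_qpp = -0.288152, Gamma_qpq = -0.611871, Gamma_qqq = -0.408526; k4 = (-0.117505, -0.903228, 0.062518, 0.467144)
  Y <- Y + (h/6)(k1 + 2k2 + 2k3 + k4): p = -0.5244, q = -0.4403, dp/dtau = -0.1173, dq/dtau = -0.9033
step 2:
  k1: at (p, q) = (-0.524376, -0.440254), (dp/dtau, dq/dtau) = (-0.117252, -0.903350); Gamma_ppp = -0.038566, Gamma_ppq = -0.081921, Gamma_pqq = -0.054712, Gamma_qpp = -0.288110, Gamma_qpq = -0.612000, Gamma_qqq = -0.408731; k1 = (-0.117252, -0.903350, 0.062532, 0.467149)
  k2: at (p, q) = (-0.536102, -0.530589), (dp/dtau, dq/dtau) = (-0.110999, -0.856635); Gamma_ppp = -0.078353, Gamma_ppq = -0.144418, Gamma_pqq = -0.079990, Gamma_qpp = -0.394099, Gamma_qpq = -0.726394, Gamma_qqq = -0.402331; k2 = (-0.110999, -0.856635, 0.087128, 0.438235)
  k3: at (p, q) = (-0.535476, -0.525918), (dp/dtau, dq/dtau) = (-0.108539, -0.859527); Gamma_ppp = -0.075840, Gamma_ppq = -0.140728, Gamma_pqq = -0.078622, Gamma_qpp = -0.388521, Gamma_qpq = -0.720931, Gamma_qqq = -0.402772; k3 = (-0.108539, -0.859527, 0.085236, 0.436655)
  k4: at (p, q) = (-0.546084, -0.612160), (dp/dtau, dq/dtau) = (-0.100205, -0.816019); Gamma_ppp = -0.130528, Gamma_ppq = -0.215462, Gamma_pqq = -0.103871, Gamma_qpp = -0.491452, Gamma_qpq = -0.811239, Gamma_qqq = -0.391085; k4 = (-0.100205, -0.816019, 0.105713, 0.398022)
  Y <- Y + (h/6)(k1 + 2k2 + 2k3 + k4): p = -0.5463, q = -0.6120, dp/dtau = -0.1002, dq/dtau = -0.8162
step 3:
  k1: at (p, q) = (-0.546261, -0.611977), (dp/dtau, dq/dtau) = (-0.100153, -0.816185); Gamma_ppp = -0.130401, Gamma_ppq = -0.215387, Gamma_pqq = -0.103899, Gamma_qpp = -0.491146, Gamma_qpq = -0.811239, Gamma_qqq = -0.391327; k1 = (-0.100153, -0.816185, 0.105734, 0.398239)
  k2: at (p, q) = (-0.556276, -0.693596), (dp/dtau, dq/dtau) = (-0.089580, -0.776361); Gamma_ppp = -0.197991, Gamma_ppq = -0.297007, Gamma_pqq = -0.127354, Gamma_qpp = -0.583792, Gamma_qpq = -0.875748, Gamma_qqq = -0.375514; k2 = (-0.089580, -0.776361, 0.119661, 0.352831)
  k3: at (p, q) = (-0.555219, -0.689614), (dp/dtau, dq/dtau) = (-0.088187, -0.780902); Gamma_ppp = -0.194366, Gamma_ppq = -0.292540, Gamma_pqq = -0.125991, Gamma_qpp = -0.579827, Gamma_qpq = -0.872695, Gamma_qqq = -0.375851; k3 = (-0.088187, -0.780902, 0.118633, 0.353903)
  k4: at (p, q) = (-0.563898, -0.768158), (dp/dtau, dq/dtau) = (-0.076426, -0.745404); Gamma_ppp = -0.271629, Gamma_ppq = -0.375785, Gamma_pqq = -0.146379, Gamma_qpp = -0.660838, Gamma_qpq = -0.914235, Gamma_qqq = -0.356120; k4 = (-0.076426, -0.745404, 0.125734, 0.305895)
  Y <- Y + (h/6)(k1 + 2k2 + 2k3 + k4): p = -0.5640, q = -0.7678, dp/dtau = -0.0766, dq/dtau = -0.7456
step 4:
  k1: at (p, q) = (-0.563998, -0.767848), (dp/dtau, dq/dtau) = (-0.076551, -0.745598); Gamma_ppp = -0.271290, Gamma_ppq = -0.375528, Gamma_pqq = -0.146365, Gamma_qpp = -0.660433, Gamma_qpq = -0.914191, Gamma_qqq = -0.356314; k1 = (-0.076551, -0.745598, 0.125824, 0.306309)
  k2: at (p, q) = (-0.571653, -0.842408), (dp/dtau, dq/dtau) = (-0.063969, -0.714967); Gamma_ppp = -0.353545, Gamma_ppq = -0.454918, Gamma_pqq = -0.162804, Gamma_qpp = -0.726149, Gamma_qpq = -0.934359, Gamma_qqq = -0.334385; k2 = (-0.063969, -0.714967, 0.126281, 0.259368)
  k3: at (p, q) = (-0.570395, -0.839345), (dp/dtau, dq/dtau) = (-0.063923, -0.719661); Gamma_ppp = -0.350240, Gamma_ppq = -0.451169, Gamma_pqq = -0.161747, Gamma_qpp = -0.724625, Gamma_qpq = -0.933441, Gamma_qqq = -0.334645; k3 = (-0.063923, -0.719661, 0.126712, 0.262160)
  k4: at (p, q) = (-0.576783, -0.911780), (dp/dtau, dq/dtau) = (-0.051209, -0.693166); Gamma_ppp = -0.435605, Gamma_ppq = -0.524920, Gamma_pqq = -0.174316, Gamma_qpp = -0.777507, Gamma_qpq = -0.936923, Gamma_qqq = -0.311135; k4 = (-0.051209, -0.693166, 0.122163, 0.218047)
  Y <- Y + (h/6)(k1 + 2k2 + 2k3 + k4): p = -0.5768, q = -0.9114, dp/dtau = -0.0514, dq/dtau = -0.6934

Answer: p = -0.5768, q = -0.9114, dp/dtau = -0.0514, dq/dtau = -0.6934


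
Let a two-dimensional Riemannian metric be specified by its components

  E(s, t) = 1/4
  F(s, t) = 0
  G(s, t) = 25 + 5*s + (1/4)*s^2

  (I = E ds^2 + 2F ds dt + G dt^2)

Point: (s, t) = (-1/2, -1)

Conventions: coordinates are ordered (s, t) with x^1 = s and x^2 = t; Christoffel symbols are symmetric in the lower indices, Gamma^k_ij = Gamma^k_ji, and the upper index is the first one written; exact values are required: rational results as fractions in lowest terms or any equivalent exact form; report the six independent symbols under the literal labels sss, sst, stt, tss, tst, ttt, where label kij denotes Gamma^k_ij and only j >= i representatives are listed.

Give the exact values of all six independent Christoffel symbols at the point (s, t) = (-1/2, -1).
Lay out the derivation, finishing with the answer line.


E = 1/4, F = 0, G = 361/16 at the point
E_s = 0, E_t = 0, F_s = 0, F_t = 0, G_s = 19/4, G_t = 0
EG - F^2 = 361/64;  g^inv = (64/361) * [[361/16, 0], [0, 1/4]]
first-kind symbols [ij,l] = (1/2)(d_i g_jl + d_j g_il - d_l g_ij): [ss,s] = E_s/2 = 0, [ss,t] = F_s - E_t/2 = 0, [st,s] = E_t/2 = 0, [st,t] = G_s/2 = 19/8, [tt,s] = F_t - G_s/2 = -19/8, [tt,t] = G_t/2 = 0
Gamma^s_ij = (G*[ij,s] - F*[ij,t])/(EG - F^2), Gamma^t_ij = (E*[ij,t] - F*[ij,s])/(EG - F^2)

Answer: Gamma_sss = 0, Gamma_sst = 0, Gamma_stt = -19/2, Gamma_tss = 0, Gamma_tst = 2/19, Gamma_ttt = 0


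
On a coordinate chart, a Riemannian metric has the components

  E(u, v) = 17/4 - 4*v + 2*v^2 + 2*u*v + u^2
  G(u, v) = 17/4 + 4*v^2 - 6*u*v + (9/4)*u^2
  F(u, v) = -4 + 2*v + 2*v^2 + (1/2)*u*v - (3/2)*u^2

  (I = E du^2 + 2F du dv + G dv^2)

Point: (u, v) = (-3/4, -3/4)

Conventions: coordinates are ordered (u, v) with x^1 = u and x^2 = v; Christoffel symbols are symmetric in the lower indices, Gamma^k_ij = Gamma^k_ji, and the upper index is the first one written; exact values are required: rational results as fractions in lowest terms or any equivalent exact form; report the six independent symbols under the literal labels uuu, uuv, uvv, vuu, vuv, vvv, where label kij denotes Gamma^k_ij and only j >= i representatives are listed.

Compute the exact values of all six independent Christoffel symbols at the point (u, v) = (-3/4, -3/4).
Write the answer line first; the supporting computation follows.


Answer: Gamma_uuu = 24224/20277, Gamma_uuv = -16264/20277, Gamma_uvv = -12503/20277, Gamma_vuu = 55528/20277, Gamma_vuv = -15692/20277, Gamma_vvv = -17524/20277

E = 161/16, F = -79/16, G = 281/64 at the point
E_u = -3, E_v = -17/2, F_u = 15/8, F_v = -11/8, G_u = 9/8, G_v = -3/2
EG - F^2 = 20277/1024;  g^inv = (1024/20277) * [[281/64, 79/16], [79/16, 161/16]]
first-kind symbols [ij,l] = (1/2)(d_i g_jl + d_j g_il - d_l g_ij): [uu,u] = E_u/2 = -3/2, [uu,v] = F_u - E_v/2 = 49/8, [uv,u] = E_v/2 = -17/4, [uv,v] = G_u/2 = 9/16, [vv,u] = F_v - G_u/2 = -31/16, [vv,v] = G_v/2 = -3/4
Gamma^u_ij = (G*[ij,u] - F*[ij,v])/(EG - F^2), Gamma^v_ij = (E*[ij,v] - F*[ij,u])/(EG - F^2)


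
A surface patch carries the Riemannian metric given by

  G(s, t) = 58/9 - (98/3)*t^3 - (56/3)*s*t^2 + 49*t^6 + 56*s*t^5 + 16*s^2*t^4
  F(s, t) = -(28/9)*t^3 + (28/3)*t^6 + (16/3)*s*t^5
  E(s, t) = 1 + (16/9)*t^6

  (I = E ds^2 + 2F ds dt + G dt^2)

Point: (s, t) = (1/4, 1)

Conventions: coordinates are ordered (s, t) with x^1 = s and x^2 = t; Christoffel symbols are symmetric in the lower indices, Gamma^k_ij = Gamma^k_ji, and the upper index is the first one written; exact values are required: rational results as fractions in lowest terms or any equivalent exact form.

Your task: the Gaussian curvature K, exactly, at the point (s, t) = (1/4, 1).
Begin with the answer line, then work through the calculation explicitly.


Answer: K = -324/24649

E = 25/9, F = 68/9, G = 298/9, EG - F^2 = 314/9 at the point
E_s = 0, E_t = 32/3, F_s = 16/3, F_t = 160/3, G_s = 136/3, G_t = 782/3
E_tt = 160/3, F_st = 80/3, G_ss = 32
Using the Brioschi determinant formula for K from the metric derivatives:
M1 = [[-E_tt/2 + F_st - G_ss/2, E_s/2, F_s - E_t/2], [F_t - G_s/2, E, F], [G_t/2, F, G]] = [[-16, 0, 0], [92/3, 25/9, 68/9], [391/3, 68/9, 298/9]]; det M1 = -5024/9
M2 = [[0, E_t/2, G_s/2], [E_t/2, E, F], [G_s/2, F, G]] = [[0, 16/3, 68/3], [16/3, 25/9, 68/9], [68/3, 68/9, 298/9]]; det M2 = -4880/9
det M1 - det M2 = -16; K = -16 / (314/9)^2 = -324/24649


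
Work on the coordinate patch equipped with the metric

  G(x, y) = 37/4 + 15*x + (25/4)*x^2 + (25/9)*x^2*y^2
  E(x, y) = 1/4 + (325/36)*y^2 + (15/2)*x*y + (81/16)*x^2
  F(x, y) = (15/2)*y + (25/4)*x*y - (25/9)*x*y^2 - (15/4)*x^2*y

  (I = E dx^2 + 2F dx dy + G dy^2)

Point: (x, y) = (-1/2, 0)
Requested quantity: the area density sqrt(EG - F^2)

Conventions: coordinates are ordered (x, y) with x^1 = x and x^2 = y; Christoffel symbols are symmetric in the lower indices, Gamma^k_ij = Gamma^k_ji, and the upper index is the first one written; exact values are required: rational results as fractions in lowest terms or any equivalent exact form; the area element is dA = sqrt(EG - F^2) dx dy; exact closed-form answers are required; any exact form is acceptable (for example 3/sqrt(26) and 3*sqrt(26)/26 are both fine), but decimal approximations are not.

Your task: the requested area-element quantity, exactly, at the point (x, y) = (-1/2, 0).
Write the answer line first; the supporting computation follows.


Answer: sqrt(EG - F^2) = sqrt(5141)/32

E = 97/64, F = 0, G = 53/16; EG - F^2 = 5141/1024


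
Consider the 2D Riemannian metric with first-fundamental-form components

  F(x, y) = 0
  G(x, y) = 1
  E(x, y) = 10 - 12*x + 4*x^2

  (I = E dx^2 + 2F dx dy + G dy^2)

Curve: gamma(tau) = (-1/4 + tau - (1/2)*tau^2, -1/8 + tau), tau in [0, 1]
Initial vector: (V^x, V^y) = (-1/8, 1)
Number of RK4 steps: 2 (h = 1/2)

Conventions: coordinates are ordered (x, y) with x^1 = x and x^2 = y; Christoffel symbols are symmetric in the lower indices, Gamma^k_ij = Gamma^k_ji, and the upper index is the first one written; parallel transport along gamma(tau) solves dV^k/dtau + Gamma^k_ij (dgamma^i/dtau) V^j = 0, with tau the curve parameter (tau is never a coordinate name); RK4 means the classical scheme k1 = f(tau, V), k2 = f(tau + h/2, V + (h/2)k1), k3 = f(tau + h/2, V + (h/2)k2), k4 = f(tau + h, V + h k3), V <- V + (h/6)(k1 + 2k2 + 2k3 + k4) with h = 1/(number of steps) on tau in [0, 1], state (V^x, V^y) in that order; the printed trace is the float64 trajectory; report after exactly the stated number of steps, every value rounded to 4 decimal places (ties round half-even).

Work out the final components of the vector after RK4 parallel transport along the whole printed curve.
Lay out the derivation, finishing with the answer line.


gamma'(tau) = (1 - tau, 1); f(tau, V)^k = -Gamma^k_ij(gamma(tau)) gamma'^i(tau) V^j; h = 1/2; intermediate values shown to 6 dp
curve data and Christoffel symbols at the stage parameters:
  tau = 0.000000: gamma = (-0.250000, -0.125000), gamma' = (1.000000, 1.000000); Gamma_xxx = -0.528302, Gamma_xxy = 0.000000, Gamma_xyy = 0.000000, Gamma_yxx = 0.000000, Gamma_yxy = 0.000000, Gamma_yyy = 0.000000
  tau = 0.250000: gamma = (-0.031250, 0.125000), gamma' = (0.750000, 1.000000); Gamma_xxx = -0.590139, Gamma_xxy = 0.000000, Gamma_xyy = 0.000000, Gamma_yxx = 0.000000, Gamma_yxy = 0.000000, Gamma_yyy = 0.000000
  tau = 0.500000: gamma = (0.125000, 0.375000), gamma' = (0.500000, 1.000000); Gamma_xxx = -0.642336, Gamma_xxy = 0.000000, Gamma_xyy = 0.000000, Gamma_yxx = 0.000000, Gamma_yxy = 0.000000, Gamma_yyy = 0.000000
  tau = 0.750000: gamma = (0.218750, 0.625000), gamma' = (0.250000, 1.000000); Gamma_xxx = -0.677336, Gamma_xxy = 0.000000, Gamma_xyy = 0.000000, Gamma_yxx = 0.000000, Gamma_yxy = 0.000000, Gamma_yyy = 0.000000
  tau = 1.000000: gamma = (0.250000, 0.875000), gamma' = (0.000000, 1.000000); Gamma_xxx = -0.689655, Gamma_xxy = 0.000000, Gamma_xyy = 0.000000, Gamma_yxx = 0.000000, Gamma_yxy = 0.000000, Gamma_yyy = 0.000000
step 0: V^x = -0.1250, V^y = 1.0000
step 1: k1 = (-0.066038, 0.000000), k2 = (-0.062633, 0.000000), k3 = (-0.062256, 0.000000), k4 = (-0.050143, 0.000000); V <- V + (h/6)(k1 + 2k2 + 2k3 + k4): V^x = -0.1555, V^y = 1.0000
step 2: k1 = (-0.049940, 0.000000), k2 = (-0.028445, 0.000000), k3 = (-0.027535, 0.000000), k4 = (0.000000, 0.000000); V <- V + (h/6)(k1 + 2k2 + 2k3 + k4): V^x = -0.1690, V^y = 1.0000

Answer: V^x = -0.1690, V^y = 1.0000


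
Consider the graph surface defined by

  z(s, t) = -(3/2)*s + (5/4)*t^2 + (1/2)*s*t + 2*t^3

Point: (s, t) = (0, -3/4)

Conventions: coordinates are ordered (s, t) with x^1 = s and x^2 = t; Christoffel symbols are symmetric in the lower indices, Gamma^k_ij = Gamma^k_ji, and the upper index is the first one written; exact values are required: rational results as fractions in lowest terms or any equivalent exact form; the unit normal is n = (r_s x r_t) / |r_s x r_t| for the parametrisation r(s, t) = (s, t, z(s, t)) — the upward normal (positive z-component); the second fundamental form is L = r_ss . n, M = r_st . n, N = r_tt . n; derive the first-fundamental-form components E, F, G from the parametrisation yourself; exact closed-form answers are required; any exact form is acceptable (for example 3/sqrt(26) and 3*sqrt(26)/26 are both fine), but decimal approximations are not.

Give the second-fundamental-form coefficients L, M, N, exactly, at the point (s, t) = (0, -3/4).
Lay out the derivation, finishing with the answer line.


z_s = -15/8, z_t = 3/2, z_ss = 0, z_st = 1/2, z_tt = -13/2
E = 289/64, F = -45/16, G = 13/4; answer radicand W^2 = 433/64
unnormalised second-form numerators: l = 0, m = 1/2, n = -13/2; L = l/sqrt(433/64), and similarly M = m/sqrt(W^2), N = n/sqrt(W^2)

Answer: L = 0, M = 4*sqrt(433)/433, N = -52*sqrt(433)/433


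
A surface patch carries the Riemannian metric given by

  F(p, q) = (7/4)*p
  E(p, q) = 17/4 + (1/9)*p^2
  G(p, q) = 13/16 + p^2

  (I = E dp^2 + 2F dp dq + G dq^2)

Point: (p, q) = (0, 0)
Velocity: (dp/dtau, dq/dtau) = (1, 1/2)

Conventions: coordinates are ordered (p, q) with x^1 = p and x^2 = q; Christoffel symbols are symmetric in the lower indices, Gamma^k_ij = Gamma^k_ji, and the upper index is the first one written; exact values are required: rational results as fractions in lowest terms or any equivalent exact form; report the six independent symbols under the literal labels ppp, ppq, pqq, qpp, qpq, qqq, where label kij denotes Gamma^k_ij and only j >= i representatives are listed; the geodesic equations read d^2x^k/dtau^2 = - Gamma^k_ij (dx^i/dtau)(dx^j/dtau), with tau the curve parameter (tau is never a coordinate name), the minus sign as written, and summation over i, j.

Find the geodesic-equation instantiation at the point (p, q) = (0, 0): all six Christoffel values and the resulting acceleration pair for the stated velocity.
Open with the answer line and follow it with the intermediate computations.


Answer: Gamma_ppp = 0, Gamma_ppq = 0, Gamma_pqq = 0, Gamma_qpp = 28/13, Gamma_qpq = 0, Gamma_qqq = 0; accelerations (d^2p/dtau^2, d^2q/dtau^2) = (0, -28/13)

E = 17/4, F = 0, G = 13/16 at the point
E_p = 0, E_q = 0, F_p = 7/4, F_q = 0, G_p = 0, G_q = 0
EG - F^2 = 221/64;  g^inv = (64/221) * [[13/16, 0], [0, 17/4]]
first-kind symbols [ij,l] = (1/2)(d_i g_jl + d_j g_il - d_l g_ij): [pp,p] = E_p/2 = 0, [pp,q] = F_p - E_q/2 = 7/4, [pq,p] = E_q/2 = 0, [pq,q] = G_p/2 = 0, [qq,p] = F_q - G_p/2 = 0, [qq,q] = G_q/2 = 0
Gamma^p_ij = (G*[ij,p] - F*[ij,q])/(EG - F^2), Gamma^q_ij = (E*[ij,q] - F*[ij,p])/(EG - F^2)
Gamma_ppp = 0, Gamma_ppq = 0, Gamma_pqq = 0, Gamma_qpp = 28/13, Gamma_qpq = 0, Gamma_qqq = 0
d^2p/dtau^2 = -(Gamma_ppp*(1)^2 + 2*Gamma_ppq*(1)*(1/2) + Gamma_pqq*(1/2)^2) = 0
d^2q/dtau^2 = -(Gamma_qpp*(1)^2 + 2*Gamma_qpq*(1)*(1/2) + Gamma_qqq*(1/2)^2) = -28/13


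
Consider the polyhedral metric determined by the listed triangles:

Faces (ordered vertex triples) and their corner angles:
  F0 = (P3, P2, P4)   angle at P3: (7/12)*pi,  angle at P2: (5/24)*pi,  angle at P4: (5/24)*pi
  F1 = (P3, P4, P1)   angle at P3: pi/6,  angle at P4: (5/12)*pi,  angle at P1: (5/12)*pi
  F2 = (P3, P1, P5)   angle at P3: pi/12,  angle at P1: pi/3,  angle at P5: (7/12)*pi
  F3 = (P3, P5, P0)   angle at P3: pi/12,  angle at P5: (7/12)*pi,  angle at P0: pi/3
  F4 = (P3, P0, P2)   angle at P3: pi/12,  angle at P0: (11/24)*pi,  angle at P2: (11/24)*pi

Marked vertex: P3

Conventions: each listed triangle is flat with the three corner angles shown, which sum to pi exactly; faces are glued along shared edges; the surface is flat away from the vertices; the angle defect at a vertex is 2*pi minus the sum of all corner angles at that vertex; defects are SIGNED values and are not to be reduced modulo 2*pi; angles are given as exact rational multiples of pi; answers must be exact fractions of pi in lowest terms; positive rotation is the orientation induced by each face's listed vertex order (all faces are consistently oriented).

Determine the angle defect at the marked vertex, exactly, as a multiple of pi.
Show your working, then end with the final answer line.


Sum of corner angles at P3: pi
defect = 2*pi - pi

Answer: defect(P3) = pi


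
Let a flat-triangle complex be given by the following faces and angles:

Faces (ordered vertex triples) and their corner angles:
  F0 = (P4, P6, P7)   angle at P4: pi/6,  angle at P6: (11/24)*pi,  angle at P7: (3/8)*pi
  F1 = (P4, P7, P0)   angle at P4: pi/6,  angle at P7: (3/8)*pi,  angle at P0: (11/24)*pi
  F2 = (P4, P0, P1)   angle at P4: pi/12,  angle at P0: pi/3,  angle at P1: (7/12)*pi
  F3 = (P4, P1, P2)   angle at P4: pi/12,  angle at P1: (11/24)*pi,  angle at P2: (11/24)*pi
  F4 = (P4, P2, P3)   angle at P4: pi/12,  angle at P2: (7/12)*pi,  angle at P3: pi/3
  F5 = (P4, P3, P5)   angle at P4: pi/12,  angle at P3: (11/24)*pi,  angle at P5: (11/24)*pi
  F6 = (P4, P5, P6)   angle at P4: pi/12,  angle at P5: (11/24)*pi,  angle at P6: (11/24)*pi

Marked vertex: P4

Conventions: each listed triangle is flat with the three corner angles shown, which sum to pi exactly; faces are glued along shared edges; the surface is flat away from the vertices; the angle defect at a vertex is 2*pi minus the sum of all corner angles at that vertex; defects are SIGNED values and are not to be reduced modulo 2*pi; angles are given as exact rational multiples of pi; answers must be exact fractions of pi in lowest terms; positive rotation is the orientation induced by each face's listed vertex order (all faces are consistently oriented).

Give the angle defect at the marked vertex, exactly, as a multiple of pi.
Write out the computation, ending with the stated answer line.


Sum of corner angles at P4: (3/4)*pi
defect = 2*pi - (3/4)*pi

Answer: defect(P4) = (5/4)*pi


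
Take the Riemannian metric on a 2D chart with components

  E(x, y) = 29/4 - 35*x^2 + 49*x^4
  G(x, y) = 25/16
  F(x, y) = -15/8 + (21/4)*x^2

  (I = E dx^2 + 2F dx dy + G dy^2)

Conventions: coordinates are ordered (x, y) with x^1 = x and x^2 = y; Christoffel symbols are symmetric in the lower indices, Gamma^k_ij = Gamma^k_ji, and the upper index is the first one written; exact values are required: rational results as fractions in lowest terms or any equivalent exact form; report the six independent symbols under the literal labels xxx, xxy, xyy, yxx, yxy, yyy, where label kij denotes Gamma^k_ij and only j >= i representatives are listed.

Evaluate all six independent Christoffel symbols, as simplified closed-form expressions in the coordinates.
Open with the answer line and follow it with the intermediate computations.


Answer: Gamma_xxx = (1568*x^3 - 560*x)/(784*x^4 - 560*x^2 + 125), Gamma_xxy = 0, Gamma_xyy = 0, Gamma_yxx = 168*x/(784*x^4 - 560*x^2 + 125), Gamma_yxy = 0, Gamma_yyy = 0

E = 29/4 - 35*x^2 + 49*x^4; F = -15/8 + (21/4)*x^2; G = 25/16
Gamma^k_ij = (1/2) g^{kl} (d_i g_jl + d_j g_il - d_l g_ij), with g^inv = (1/(EG-F^2)) [[G, -F], [-F, E]]
first partials: E_x = -70*x + 196*x^3, E_y = 0, F_x = (21/2)*x, F_y = 0, G_x = 0, G_y = 0
D = EG - F^2 = 125/16 - 35*x^2 + 49*x^4
expanded: Gamma^x_xx = (G E_x - 2F F_x + F E_y)/(2D), Gamma^x_xy = (G E_y - F G_x)/(2D), Gamma^x_yy = (2G F_y - G G_x - F G_y)/(2D), Gamma^y_xx = (2E F_x - E E_y - F E_x)/(2D), Gamma^y_xy = (E G_x - F E_y)/(2D), Gamma^y_yy = (E G_y - 2F F_y + F G_x)/(2D); substitute and cancel common factors
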